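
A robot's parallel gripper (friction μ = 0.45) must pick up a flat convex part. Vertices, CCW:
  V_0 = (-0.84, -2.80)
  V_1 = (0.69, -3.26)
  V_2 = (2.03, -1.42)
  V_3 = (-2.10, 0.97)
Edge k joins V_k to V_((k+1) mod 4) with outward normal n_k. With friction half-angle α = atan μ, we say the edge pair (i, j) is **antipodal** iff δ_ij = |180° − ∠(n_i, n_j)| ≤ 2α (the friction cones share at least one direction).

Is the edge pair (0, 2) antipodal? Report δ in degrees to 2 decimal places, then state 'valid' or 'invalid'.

δ = 13.32°, valid

α = atan 0.45 = 24.23°;  2α = 48.46°
edge 0: e_0 = (+1.53, -0.46);  n_0 = (-0.2879, -0.9577)
edge 2: e_2 = (-4.13, +2.39);  n_2 = (+0.5009, +0.8655)
∠(n_0, n_2) = 166.68°
δ = |180° − 166.68°| = 13.32°
13.32° ≤ 2α = 48.46°  →  valid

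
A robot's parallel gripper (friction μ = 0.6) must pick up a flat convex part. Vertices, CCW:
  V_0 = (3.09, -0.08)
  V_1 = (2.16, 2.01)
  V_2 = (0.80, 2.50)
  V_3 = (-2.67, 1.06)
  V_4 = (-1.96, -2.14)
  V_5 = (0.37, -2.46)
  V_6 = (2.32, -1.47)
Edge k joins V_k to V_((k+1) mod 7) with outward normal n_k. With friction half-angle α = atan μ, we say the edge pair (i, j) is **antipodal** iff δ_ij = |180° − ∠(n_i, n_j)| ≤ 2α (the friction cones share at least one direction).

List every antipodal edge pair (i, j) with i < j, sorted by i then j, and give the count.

α = atan 0.6 = 30.96°;  2α = 61.93°
n_0 = (+0.9136, +0.4065)
n_1 = (+0.3390, +0.9408)
n_2 = (-0.3833, +0.9236)
n_3 = (-0.9763, -0.2166)
n_4 = (-0.1361, -0.9907)
n_5 = (+0.4527, -0.8917)
n_6 = (+0.8748, -0.4846)
  (0,1): δ = 133.80°  ·
  (0,2): δ = 91.45°  ·
  (0,3): δ = 11.48°  ✓
  (0,4): δ = 58.19°  ✓
  (0,5): δ = 92.93°  ·
  (0,6): δ = 127.03°  ·
  (1,2): δ = 137.65°  ·
  (1,3): δ = 57.68°  ✓
  (1,4): δ = 11.99°  ✓
  (1,5): δ = 46.73°  ✓
  (1,6): δ = 80.83°  ·
  (2,3): δ = 100.03°  ·
  (2,4): δ = 30.36°  ✓
  (2,5): δ = 4.38°  ✓
  (2,6): δ = 38.48°  ✓
  (3,4): δ = 110.33°  ·
  (3,5): δ = 75.59°  ·
  (3,6): δ = 41.49°  ✓
  (4,5): δ = 145.26°  ·
  (4,6): δ = 111.16°  ·
  (5,6): δ = 145.90°  ·
antipodal pairs: 9

count = 9; pairs: (0,3), (0,4), (1,3), (1,4), (1,5), (2,4), (2,5), (2,6), (3,6)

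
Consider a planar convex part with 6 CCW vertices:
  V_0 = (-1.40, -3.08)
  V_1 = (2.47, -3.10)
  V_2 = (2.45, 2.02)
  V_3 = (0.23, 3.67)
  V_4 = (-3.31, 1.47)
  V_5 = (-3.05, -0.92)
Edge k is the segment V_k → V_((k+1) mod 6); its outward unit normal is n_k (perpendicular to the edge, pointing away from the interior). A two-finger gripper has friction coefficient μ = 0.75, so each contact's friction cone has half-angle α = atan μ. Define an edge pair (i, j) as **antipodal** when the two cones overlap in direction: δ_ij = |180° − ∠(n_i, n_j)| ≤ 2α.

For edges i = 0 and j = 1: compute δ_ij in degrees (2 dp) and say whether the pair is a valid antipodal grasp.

δ = 89.48°, invalid

α = atan 0.75 = 36.87°;  2α = 73.74°
edge 0: e_0 = (+3.87, -0.02);  n_0 = (-0.0052, -1.0000)
edge 1: e_1 = (-0.02, +5.12);  n_1 = (+1.0000, +0.0039)
∠(n_0, n_1) = 90.52°
δ = |180° − 90.52°| = 89.48°
89.48° > 2α = 73.74°  →  invalid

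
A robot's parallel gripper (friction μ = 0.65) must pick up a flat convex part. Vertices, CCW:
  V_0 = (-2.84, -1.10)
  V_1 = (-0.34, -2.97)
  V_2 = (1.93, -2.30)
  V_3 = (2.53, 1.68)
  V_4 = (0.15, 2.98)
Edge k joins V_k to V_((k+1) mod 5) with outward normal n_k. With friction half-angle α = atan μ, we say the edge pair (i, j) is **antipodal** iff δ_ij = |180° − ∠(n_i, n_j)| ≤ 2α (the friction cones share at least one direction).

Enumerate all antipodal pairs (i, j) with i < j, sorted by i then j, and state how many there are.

α = atan 0.65 = 33.02°;  2α = 66.05°
n_0 = (-0.5990, -0.8008)
n_1 = (+0.2831, -0.9591)
n_2 = (+0.9888, -0.1491)
n_3 = (+0.4794, +0.8776)
n_4 = (-0.8066, +0.5911)
  (0,1): δ = 126.76°  ·
  (0,2): δ = 61.78°  ✓
  (0,3): δ = 8.15°  ✓
  (0,4): δ = 90.56°  ·
  (1,2): δ = 115.02°  ·
  (1,3): δ = 45.09°  ✓
  (1,4): δ = 37.32°  ✓
  (2,3): δ = 110.07°  ·
  (2,4): δ = 27.66°  ✓
  (3,4): δ = 97.59°  ·
antipodal pairs: 5

count = 5; pairs: (0,2), (0,3), (1,3), (1,4), (2,4)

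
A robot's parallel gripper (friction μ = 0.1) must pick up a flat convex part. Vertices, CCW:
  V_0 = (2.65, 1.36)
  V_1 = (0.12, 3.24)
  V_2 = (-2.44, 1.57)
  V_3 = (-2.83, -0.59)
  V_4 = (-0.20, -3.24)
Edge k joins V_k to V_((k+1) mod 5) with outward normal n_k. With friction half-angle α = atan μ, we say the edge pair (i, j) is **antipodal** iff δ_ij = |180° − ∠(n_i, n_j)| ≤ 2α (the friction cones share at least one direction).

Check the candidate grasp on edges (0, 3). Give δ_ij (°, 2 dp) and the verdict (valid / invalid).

α = atan 0.1 = 5.71°;  2α = 11.42°
edge 0: e_0 = (-2.53, +1.88);  n_0 = (+0.5964, +0.8027)
edge 3: e_3 = (+2.63, -2.65);  n_3 = (-0.7098, -0.7044)
∠(n_0, n_3) = 171.40°
δ = |180° − 171.40°| = 8.60°
8.60° ≤ 2α = 11.42°  →  valid

δ = 8.60°, valid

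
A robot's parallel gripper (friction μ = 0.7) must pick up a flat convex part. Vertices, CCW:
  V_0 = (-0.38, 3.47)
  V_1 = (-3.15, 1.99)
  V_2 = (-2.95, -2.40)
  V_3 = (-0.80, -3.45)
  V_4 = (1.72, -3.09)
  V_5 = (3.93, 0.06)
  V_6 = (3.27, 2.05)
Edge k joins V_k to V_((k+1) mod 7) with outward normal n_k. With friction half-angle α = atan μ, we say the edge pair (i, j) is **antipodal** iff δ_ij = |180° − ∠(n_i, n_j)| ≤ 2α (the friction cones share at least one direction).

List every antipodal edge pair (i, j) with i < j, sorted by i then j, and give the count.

count = 9; pairs: (0,2), (0,3), (0,4), (1,4), (1,5), (1,6), (2,5), (2,6), (3,6)

α = atan 0.7 = 34.99°;  2α = 69.98°
n_0 = (-0.4712, +0.8820)
n_1 = (-0.9990, -0.0455)
n_2 = (-0.4388, -0.8986)
n_3 = (+0.1414, -0.9899)
n_4 = (+0.8186, -0.5743)
n_5 = (+0.9492, +0.3148)
n_6 = (+0.3626, +0.9320)
  (0,1): δ = 115.51°  ·
  (0,2): δ = 54.15°  ✓
  (0,3): δ = 19.99°  ✓
  (0,4): δ = 26.83°  ✓
  (0,5): δ = 80.23°  ·
  (0,6): δ = 130.63°  ·
  (1,2): δ = 118.64°  ·
  (1,3): δ = 84.48°  ·
  (1,4): δ = 37.66°  ✓
  (1,5): δ = 15.74°  ✓
  (1,6): δ = 66.13°  ✓
  (2,3): δ = 145.84°  ·
  (2,4): δ = 99.02°  ·
  (2,5): δ = 45.62°  ✓
  (2,6): δ = 4.77°  ✓
  (3,4): δ = 133.18°  ·
  (3,5): δ = 79.78°  ·
  (3,6): δ = 29.39°  ✓
  (4,5): δ = 126.60°  ·
  (4,6): δ = 76.21°  ·
  (5,6): δ = 129.61°  ·
antipodal pairs: 9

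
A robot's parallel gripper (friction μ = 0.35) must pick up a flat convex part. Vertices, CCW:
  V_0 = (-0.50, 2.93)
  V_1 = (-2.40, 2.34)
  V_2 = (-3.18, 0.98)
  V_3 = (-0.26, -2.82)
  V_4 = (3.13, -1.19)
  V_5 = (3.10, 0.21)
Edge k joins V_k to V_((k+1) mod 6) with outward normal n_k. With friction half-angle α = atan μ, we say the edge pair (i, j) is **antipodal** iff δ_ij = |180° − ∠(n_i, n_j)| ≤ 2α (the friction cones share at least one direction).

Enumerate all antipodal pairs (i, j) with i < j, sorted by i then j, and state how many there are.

count = 5; pairs: (0,3), (1,3), (1,4), (2,4), (2,5)

α = atan 0.35 = 19.29°;  2α = 38.58°
n_0 = (-0.2966, +0.9550)
n_1 = (-0.8675, +0.4975)
n_2 = (-0.7929, -0.6093)
n_3 = (+0.4333, -0.9012)
n_4 = (+0.9998, +0.0214)
n_5 = (+0.6028, +0.7979)
  (0,1): δ = 137.09°  ·
  (0,2): δ = 69.71°  ·
  (0,3): δ = 8.43°  ✓
  (0,4): δ = 73.98°  ·
  (0,5): δ = 125.68°  ·
  (1,2): δ = 112.63°  ·
  (1,3): δ = 34.49°  ✓
  (1,4): δ = 31.06°  ✓
  (1,5): δ = 82.76°  ·
  (2,3): δ = 101.86°  ·
  (2,4): δ = 36.31°  ✓
  (2,5): δ = 15.39°  ✓
  (3,4): δ = 114.45°  ·
  (3,5): δ = 62.75°  ·
  (4,5): δ = 128.30°  ·
antipodal pairs: 5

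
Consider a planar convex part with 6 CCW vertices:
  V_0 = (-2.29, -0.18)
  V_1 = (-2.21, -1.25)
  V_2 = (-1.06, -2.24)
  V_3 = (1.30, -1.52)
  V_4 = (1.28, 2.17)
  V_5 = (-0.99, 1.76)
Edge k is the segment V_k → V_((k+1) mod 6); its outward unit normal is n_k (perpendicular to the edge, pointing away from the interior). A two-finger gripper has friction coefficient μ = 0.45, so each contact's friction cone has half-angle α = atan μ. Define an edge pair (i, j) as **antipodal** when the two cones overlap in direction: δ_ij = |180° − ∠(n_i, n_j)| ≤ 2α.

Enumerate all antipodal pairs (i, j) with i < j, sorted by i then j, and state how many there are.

count = 4; pairs: (0,3), (2,4), (2,5), (3,5)

α = atan 0.45 = 24.23°;  2α = 48.46°
n_0 = (-0.9972, -0.0746)
n_1 = (-0.6524, -0.7579)
n_2 = (+0.2918, -0.9565)
n_3 = (+1.0000, +0.0054)
n_4 = (-0.1777, +0.9841)
n_5 = (-0.8307, +0.5567)
  (0,1): δ = 135.00°  ·
  (0,2): δ = 77.31°  ·
  (0,3): δ = 3.97°  ✓
  (0,4): δ = 95.96°  ·
  (0,5): δ = 141.90°  ·
  (1,2): δ = 122.31°  ·
  (1,3): δ = 48.97°  ·
  (1,4): δ = 50.96°  ·
  (1,5): δ = 96.90°  ·
  (2,3): δ = 106.66°  ·
  (2,4): δ = 6.73°  ✓
  (2,5): δ = 39.21°  ✓
  (3,4): δ = 80.07°  ·
  (3,5): δ = 34.14°  ✓
  (4,5): δ = 134.06°  ·
antipodal pairs: 4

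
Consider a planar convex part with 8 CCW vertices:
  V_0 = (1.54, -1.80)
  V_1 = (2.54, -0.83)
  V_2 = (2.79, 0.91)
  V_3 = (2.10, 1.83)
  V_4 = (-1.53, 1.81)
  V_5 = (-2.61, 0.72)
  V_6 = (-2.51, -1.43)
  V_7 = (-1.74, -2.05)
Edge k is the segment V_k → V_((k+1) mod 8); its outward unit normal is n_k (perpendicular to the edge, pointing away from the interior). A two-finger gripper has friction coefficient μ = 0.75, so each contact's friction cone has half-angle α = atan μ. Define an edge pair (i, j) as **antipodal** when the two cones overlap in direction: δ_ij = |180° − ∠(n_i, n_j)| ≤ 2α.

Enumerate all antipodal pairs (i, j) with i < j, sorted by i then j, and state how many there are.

count = 12; pairs: (0,3), (0,4), (0,5), (1,4), (1,5), (1,6), (2,5), (2,6), (2,7), (3,6), (3,7), (4,7)

α = atan 0.75 = 36.87°;  2α = 73.74°
n_0 = (+0.6963, -0.7178)
n_1 = (+0.9898, -0.1422)
n_2 = (+0.8000, +0.6000)
n_3 = (-0.0055, +1.0000)
n_4 = (-0.7104, +0.7038)
n_5 = (-0.9989, -0.0465)
n_6 = (-0.6272, -0.7789)
n_7 = (+0.0760, -0.9971)
  (0,1): δ = 142.30°  ·
  (0,2): δ = 97.26°  ·
  (0,3): δ = 43.81°  ✓
  (0,4): δ = 1.14°  ✓
  (0,5): δ = 48.54°  ✓
  (0,6): δ = 97.03°  ·
  (0,7): δ = 140.23°  ·
  (1,2): δ = 134.95°  ·
  (1,3): δ = 81.51°  ·
  (1,4): δ = 36.56°  ✓
  (1,5): δ = 10.84°  ✓
  (1,6): δ = 59.34°  ✓
  (1,7): δ = 102.53°  ·
  (2,3): δ = 126.55°  ·
  (2,4): δ = 81.61°  ·
  (2,5): δ = 34.21°  ✓
  (2,6): δ = 14.29°  ✓
  (2,7): δ = 57.49°  ✓
  (3,4): δ = 135.05°  ·
  (3,5): δ = 87.65°  ·
  (3,6): δ = 39.16°  ✓
  (3,7): δ = 4.04°  ✓
  (4,5): δ = 132.60°  ·
  (4,6): δ = 84.10°  ·
  (4,7): δ = 40.91°  ✓
  (5,6): δ = 131.50°  ·
  (5,7): δ = 88.30°  ·
  (6,7): δ = 136.80°  ·
antipodal pairs: 12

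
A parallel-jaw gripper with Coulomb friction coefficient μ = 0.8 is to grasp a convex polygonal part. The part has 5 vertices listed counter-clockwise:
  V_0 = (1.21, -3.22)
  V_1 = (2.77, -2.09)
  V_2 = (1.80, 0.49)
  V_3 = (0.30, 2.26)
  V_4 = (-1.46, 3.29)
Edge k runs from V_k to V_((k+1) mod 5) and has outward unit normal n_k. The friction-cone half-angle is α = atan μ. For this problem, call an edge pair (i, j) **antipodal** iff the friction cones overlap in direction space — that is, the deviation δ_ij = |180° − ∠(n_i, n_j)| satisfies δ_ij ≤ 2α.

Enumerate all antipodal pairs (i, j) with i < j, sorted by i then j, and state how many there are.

count = 5; pairs: (0,3), (0,4), (1,4), (2,4), (3,4)

α = atan 0.8 = 38.66°;  2α = 77.32°
n_0 = (+0.5866, -0.8099)
n_1 = (+0.9360, +0.3519)
n_2 = (+0.7629, +0.6465)
n_3 = (+0.5051, +0.8631)
n_4 = (-0.9252, -0.3795)
  (0,1): δ = 105.31°  ·
  (0,2): δ = 85.64°  ·
  (0,3): δ = 66.26°  ✓
  (0,4): δ = 76.38°  ✓
  (1,2): δ = 160.32°  ·
  (1,3): δ = 140.94°  ·
  (1,4): δ = 1.70°  ✓
  (2,3): δ = 160.62°  ·
  (2,4): δ = 17.98°  ✓
  (3,4): δ = 37.36°  ✓
antipodal pairs: 5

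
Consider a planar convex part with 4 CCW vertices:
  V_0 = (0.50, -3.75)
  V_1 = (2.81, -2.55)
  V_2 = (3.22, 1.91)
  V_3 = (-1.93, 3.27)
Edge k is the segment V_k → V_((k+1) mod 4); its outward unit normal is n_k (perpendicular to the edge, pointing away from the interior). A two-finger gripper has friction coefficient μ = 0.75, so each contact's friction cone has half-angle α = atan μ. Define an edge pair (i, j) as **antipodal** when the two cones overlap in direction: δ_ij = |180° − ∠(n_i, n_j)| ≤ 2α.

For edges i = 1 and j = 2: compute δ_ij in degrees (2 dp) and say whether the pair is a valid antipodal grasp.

δ = 99.54°, invalid

α = atan 0.75 = 36.87°;  2α = 73.74°
edge 1: e_1 = (+0.41, +4.46);  n_1 = (+0.9958, -0.0915)
edge 2: e_2 = (-5.15, +1.36);  n_2 = (+0.2553, +0.9669)
∠(n_1, n_2) = 80.46°
δ = |180° − 80.46°| = 99.54°
99.54° > 2α = 73.74°  →  invalid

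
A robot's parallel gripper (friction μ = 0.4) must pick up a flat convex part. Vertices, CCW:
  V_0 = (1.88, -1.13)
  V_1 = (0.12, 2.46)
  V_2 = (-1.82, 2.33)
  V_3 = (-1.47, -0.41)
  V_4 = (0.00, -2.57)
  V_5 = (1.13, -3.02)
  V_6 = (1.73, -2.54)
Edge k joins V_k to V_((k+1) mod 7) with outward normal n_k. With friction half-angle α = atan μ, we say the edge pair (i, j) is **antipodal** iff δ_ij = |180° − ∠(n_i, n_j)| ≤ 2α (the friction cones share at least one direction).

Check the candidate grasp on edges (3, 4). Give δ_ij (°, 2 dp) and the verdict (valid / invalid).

α = atan 0.4 = 21.80°;  2α = 43.60°
edge 3: e_3 = (+1.47, -2.16);  n_3 = (-0.8267, -0.5626)
edge 4: e_4 = (+1.13, -0.45);  n_4 = (-0.3700, -0.9290)
∠(n_3, n_4) = 34.05°
δ = |180° − 34.05°| = 145.95°
145.95° > 2α = 43.60°  →  invalid

δ = 145.95°, invalid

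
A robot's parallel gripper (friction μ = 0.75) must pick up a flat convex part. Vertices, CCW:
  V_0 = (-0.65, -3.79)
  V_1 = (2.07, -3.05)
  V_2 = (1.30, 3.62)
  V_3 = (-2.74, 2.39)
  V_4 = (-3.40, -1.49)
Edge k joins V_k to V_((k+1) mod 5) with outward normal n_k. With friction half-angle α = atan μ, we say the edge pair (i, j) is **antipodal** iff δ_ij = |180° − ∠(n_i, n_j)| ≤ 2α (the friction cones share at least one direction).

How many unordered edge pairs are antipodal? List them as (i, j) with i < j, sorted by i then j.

α = atan 0.75 = 36.87°;  2α = 73.74°
n_0 = (+0.2625, -0.9649)
n_1 = (+0.9934, +0.1147)
n_2 = (-0.2913, +0.9566)
n_3 = (-0.9858, +0.1677)
n_4 = (-0.6416, -0.7671)
  (0,1): δ = 98.63°  ·
  (0,2): δ = 1.71°  ✓
  (0,3): δ = 65.13°  ✓
  (0,4): δ = 124.87°  ·
  (1,2): δ = 79.65°  ·
  (1,3): δ = 16.24°  ✓
  (1,4): δ = 43.51°  ✓
  (2,3): δ = 116.59°  ·
  (2,4): δ = 56.84°  ✓
  (3,4): δ = 120.25°  ·
antipodal pairs: 5

count = 5; pairs: (0,2), (0,3), (1,3), (1,4), (2,4)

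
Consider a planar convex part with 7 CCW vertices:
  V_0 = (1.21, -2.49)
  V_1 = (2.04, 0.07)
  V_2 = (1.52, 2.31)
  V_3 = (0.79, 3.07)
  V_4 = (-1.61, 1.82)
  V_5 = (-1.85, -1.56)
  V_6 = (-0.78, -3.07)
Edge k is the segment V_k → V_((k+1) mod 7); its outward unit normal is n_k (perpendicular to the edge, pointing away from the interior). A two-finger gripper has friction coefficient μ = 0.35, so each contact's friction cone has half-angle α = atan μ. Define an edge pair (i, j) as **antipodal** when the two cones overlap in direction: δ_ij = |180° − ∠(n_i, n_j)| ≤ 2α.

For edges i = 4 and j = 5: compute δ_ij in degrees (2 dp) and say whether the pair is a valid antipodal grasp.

δ = 140.62°, invalid

α = atan 0.35 = 19.29°;  2α = 38.58°
edge 4: e_4 = (-0.24, -3.38);  n_4 = (-0.9975, +0.0708)
edge 5: e_5 = (+1.07, -1.51);  n_5 = (-0.8159, -0.5782)
∠(n_4, n_5) = 39.38°
δ = |180° − 39.38°| = 140.62°
140.62° > 2α = 38.58°  →  invalid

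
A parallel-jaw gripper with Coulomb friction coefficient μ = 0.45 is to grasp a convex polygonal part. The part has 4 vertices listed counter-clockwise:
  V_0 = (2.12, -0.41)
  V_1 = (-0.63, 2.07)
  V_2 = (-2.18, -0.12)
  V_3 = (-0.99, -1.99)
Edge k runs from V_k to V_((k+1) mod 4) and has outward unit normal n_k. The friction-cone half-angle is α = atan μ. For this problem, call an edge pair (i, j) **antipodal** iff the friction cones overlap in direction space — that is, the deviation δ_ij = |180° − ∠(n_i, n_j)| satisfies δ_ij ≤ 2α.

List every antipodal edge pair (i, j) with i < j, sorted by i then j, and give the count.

α = atan 0.45 = 24.23°;  2α = 48.46°
n_0 = (+0.6697, +0.7426)
n_1 = (-0.8162, +0.5777)
n_2 = (-0.8437, -0.5369)
n_3 = (+0.4529, -0.8915)
  (0,1): δ = 83.24°  ·
  (0,2): δ = 15.48°  ✓
  (0,3): δ = 68.98°  ·
  (1,2): δ = 112.24°  ·
  (1,3): δ = 27.78°  ✓
  (2,3): δ = 95.54°  ·
antipodal pairs: 2

count = 2; pairs: (0,2), (1,3)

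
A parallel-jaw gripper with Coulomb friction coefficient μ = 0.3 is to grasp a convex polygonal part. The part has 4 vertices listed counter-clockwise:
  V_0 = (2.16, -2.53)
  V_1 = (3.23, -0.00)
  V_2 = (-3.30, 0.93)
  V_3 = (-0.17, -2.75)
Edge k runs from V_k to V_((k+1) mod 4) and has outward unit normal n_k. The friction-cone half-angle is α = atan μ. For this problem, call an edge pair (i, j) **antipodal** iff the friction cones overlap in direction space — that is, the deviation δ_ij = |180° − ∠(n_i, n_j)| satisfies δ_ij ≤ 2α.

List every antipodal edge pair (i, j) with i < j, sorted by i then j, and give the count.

α = atan 0.3 = 16.70°;  2α = 33.40°
n_0 = (+0.9210, -0.3895)
n_1 = (+0.1410, +0.9900)
n_2 = (-0.7617, -0.6479)
n_3 = (+0.0940, -0.9956)
  (0,1): δ = 75.18°  ·
  (0,2): δ = 63.31°  ·
  (0,3): δ = 118.32°  ·
  (1,2): δ = 41.51°  ·
  (1,3): δ = 13.50°  ✓
  (2,3): δ = 124.99°  ·
antipodal pairs: 1

count = 1; pairs: (1,3)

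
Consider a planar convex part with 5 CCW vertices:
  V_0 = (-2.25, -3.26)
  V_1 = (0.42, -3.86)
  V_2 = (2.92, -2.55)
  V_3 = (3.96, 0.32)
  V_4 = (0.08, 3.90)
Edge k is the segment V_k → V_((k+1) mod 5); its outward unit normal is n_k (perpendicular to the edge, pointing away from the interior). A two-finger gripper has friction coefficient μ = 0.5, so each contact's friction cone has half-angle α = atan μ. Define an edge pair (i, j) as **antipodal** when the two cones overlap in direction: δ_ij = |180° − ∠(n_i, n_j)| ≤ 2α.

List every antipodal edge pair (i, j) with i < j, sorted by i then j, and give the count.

α = atan 0.5 = 26.57°;  2α = 53.13°
n_0 = (-0.2193, -0.9757)
n_1 = (+0.4641, -0.8858)
n_2 = (+0.9402, -0.3407)
n_3 = (+0.6781, +0.7349)
n_4 = (-0.9509, +0.3094)
  (0,1): δ = 139.68°  ·
  (0,2): δ = 97.25°  ·
  (0,3): δ = 30.03°  ✓
  (0,4): δ = 84.64°  ·
  (1,2): δ = 137.57°  ·
  (1,3): δ = 70.35°  ·
  (1,4): δ = 44.32°  ✓
  (2,3): δ = 112.78°  ·
  (2,4): δ = 1.89°  ✓
  (3,4): δ = 65.33°  ·
antipodal pairs: 3

count = 3; pairs: (0,3), (1,4), (2,4)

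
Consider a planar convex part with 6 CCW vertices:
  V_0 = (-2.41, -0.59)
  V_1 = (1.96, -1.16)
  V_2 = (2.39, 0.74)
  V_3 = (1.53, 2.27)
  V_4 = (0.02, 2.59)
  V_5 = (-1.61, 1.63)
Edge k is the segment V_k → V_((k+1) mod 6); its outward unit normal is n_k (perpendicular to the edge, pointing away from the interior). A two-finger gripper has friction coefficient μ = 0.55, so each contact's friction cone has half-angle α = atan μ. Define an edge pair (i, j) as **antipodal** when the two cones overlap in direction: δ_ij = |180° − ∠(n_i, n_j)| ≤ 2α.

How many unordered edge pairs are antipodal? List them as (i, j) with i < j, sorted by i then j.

count = 6; pairs: (0,2), (0,3), (0,4), (1,4), (1,5), (2,5)

α = atan 0.55 = 28.81°;  2α = 57.62°
n_0 = (-0.1293, -0.9916)
n_1 = (+0.9753, -0.2207)
n_2 = (+0.8717, +0.4900)
n_3 = (+0.2073, +0.9783)
n_4 = (-0.5075, +0.8617)
n_5 = (-0.9408, +0.3390)
  (0,1): δ = 95.32°  ·
  (0,2): δ = 53.23°  ✓
  (0,3): δ = 4.53°  ✓
  (0,4): δ = 37.93°  ✓
  (0,5): δ = 77.61°  ·
  (1,2): δ = 137.91°  ·
  (1,3): δ = 89.21°  ·
  (1,4): δ = 46.75°  ✓
  (1,5): δ = 7.07°  ✓
  (2,3): δ = 131.31°  ·
  (2,4): δ = 88.84°  ·
  (2,5): δ = 49.16°  ✓
  (3,4): δ = 137.54°  ·
  (3,5): δ = 97.85°  ·
  (4,5): δ = 140.31°  ·
antipodal pairs: 6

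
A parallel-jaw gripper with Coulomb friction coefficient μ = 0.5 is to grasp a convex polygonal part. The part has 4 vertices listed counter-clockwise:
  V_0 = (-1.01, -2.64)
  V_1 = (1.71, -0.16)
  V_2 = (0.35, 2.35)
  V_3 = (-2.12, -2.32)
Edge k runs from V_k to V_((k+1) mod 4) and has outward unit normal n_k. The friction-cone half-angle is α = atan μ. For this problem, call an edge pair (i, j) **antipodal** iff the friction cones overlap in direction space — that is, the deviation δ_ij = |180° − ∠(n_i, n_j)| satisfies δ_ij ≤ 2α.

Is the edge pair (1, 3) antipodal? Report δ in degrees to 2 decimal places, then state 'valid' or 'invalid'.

δ = 45.47°, valid

α = atan 0.5 = 26.57°;  2α = 53.13°
edge 1: e_1 = (-1.36, +2.51);  n_1 = (+0.8792, +0.4764)
edge 3: e_3 = (+1.11, -0.32);  n_3 = (-0.2770, -0.9609)
∠(n_1, n_3) = 134.53°
δ = |180° − 134.53°| = 45.47°
45.47° ≤ 2α = 53.13°  →  valid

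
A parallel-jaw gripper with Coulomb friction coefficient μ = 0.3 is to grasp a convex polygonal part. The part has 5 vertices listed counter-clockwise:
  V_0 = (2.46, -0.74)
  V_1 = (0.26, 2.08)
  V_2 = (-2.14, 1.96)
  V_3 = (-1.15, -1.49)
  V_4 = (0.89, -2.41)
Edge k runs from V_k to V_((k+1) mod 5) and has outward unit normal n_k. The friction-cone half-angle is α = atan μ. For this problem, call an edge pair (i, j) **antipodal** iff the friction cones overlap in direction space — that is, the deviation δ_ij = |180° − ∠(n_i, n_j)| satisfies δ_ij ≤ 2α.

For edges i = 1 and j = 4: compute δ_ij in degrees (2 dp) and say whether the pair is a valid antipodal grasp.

α = atan 0.3 = 16.70°;  2α = 33.40°
edge 1: e_1 = (-2.40, -0.12);  n_1 = (-0.0499, +0.9988)
edge 4: e_4 = (+1.57, +1.67);  n_4 = (+0.7286, -0.6850)
∠(n_1, n_4) = 136.09°
δ = |180° − 136.09°| = 43.91°
43.91° > 2α = 33.40°  →  invalid

δ = 43.91°, invalid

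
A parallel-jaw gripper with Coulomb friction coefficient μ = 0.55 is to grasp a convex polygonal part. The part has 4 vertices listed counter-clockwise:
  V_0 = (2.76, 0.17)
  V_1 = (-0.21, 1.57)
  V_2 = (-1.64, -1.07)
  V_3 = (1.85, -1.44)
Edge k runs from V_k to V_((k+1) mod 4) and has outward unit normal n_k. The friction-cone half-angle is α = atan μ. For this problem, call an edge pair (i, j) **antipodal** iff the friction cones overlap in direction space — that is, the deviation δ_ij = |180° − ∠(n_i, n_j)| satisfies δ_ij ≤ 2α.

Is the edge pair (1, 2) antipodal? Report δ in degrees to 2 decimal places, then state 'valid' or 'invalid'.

δ = 67.61°, invalid

α = atan 0.55 = 28.81°;  2α = 57.62°
edge 1: e_1 = (-1.43, -2.64);  n_1 = (-0.8793, +0.4763)
edge 2: e_2 = (+3.49, -0.37);  n_2 = (-0.1054, -0.9944)
∠(n_1, n_2) = 112.39°
δ = |180° − 112.39°| = 67.61°
67.61° > 2α = 57.62°  →  invalid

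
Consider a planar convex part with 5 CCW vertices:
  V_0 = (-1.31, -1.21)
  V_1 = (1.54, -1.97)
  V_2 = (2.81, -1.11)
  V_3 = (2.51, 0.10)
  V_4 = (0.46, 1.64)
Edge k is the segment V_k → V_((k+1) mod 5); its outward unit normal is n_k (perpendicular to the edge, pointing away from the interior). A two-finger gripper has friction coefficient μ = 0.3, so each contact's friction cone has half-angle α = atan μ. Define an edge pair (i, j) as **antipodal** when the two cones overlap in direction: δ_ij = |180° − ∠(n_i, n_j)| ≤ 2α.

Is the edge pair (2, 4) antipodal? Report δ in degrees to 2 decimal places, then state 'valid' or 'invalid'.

α = atan 0.3 = 16.70°;  2α = 33.40°
edge 2: e_2 = (-0.30, +1.21);  n_2 = (+0.9706, +0.2406)
edge 4: e_4 = (-1.77, -2.85);  n_4 = (-0.8495, +0.5276)
∠(n_2, n_4) = 134.23°
δ = |180° − 134.23°| = 45.77°
45.77° > 2α = 33.40°  →  invalid

δ = 45.77°, invalid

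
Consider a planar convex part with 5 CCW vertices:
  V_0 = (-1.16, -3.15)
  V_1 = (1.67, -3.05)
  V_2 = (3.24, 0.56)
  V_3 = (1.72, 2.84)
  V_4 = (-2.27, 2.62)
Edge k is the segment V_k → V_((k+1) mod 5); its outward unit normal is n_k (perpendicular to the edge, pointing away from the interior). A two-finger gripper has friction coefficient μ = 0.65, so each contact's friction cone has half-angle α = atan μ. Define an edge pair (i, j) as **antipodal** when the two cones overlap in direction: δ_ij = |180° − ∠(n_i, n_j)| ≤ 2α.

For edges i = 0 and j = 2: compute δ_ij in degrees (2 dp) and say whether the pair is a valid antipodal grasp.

α = atan 0.65 = 33.02°;  2α = 66.05°
edge 0: e_0 = (+2.83, +0.10);  n_0 = (+0.0353, -0.9994)
edge 2: e_2 = (-1.52, +2.28);  n_2 = (+0.8321, +0.5547)
∠(n_0, n_2) = 121.67°
δ = |180° − 121.67°| = 58.33°
58.33° ≤ 2α = 66.05°  →  valid

δ = 58.33°, valid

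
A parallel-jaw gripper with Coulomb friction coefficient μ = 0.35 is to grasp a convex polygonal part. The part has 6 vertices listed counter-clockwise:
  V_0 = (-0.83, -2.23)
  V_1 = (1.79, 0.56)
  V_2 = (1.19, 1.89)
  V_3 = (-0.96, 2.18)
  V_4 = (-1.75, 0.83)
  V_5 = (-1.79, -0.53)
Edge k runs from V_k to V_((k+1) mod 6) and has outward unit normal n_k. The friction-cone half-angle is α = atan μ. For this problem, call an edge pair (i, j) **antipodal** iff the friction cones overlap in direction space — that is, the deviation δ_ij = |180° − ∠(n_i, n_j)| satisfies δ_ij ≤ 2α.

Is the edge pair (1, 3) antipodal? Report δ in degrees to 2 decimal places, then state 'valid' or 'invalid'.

α = atan 0.35 = 19.29°;  2α = 38.58°
edge 1: e_1 = (-0.60, +1.33);  n_1 = (+0.9115, +0.4112)
edge 3: e_3 = (-0.79, -1.35);  n_3 = (-0.8631, +0.5051)
∠(n_1, n_3) = 125.38°
δ = |180° − 125.38°| = 54.62°
54.62° > 2α = 38.58°  →  invalid

δ = 54.62°, invalid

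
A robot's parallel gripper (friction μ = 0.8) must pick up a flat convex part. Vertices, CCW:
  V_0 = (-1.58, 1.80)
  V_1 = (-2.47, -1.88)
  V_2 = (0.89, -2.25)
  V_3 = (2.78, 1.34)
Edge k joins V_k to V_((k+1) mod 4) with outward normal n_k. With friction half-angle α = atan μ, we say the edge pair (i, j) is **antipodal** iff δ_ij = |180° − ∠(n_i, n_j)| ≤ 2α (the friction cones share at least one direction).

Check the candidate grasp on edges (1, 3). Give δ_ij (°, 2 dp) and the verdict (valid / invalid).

α = atan 0.8 = 38.66°;  2α = 77.32°
edge 1: e_1 = (+3.36, -0.37);  n_1 = (-0.1095, -0.9940)
edge 3: e_3 = (-4.36, +0.46);  n_3 = (+0.1049, +0.9945)
∠(n_1, n_3) = 179.74°
δ = |180° − 179.74°| = 0.26°
0.26° ≤ 2α = 77.32°  →  valid

δ = 0.26°, valid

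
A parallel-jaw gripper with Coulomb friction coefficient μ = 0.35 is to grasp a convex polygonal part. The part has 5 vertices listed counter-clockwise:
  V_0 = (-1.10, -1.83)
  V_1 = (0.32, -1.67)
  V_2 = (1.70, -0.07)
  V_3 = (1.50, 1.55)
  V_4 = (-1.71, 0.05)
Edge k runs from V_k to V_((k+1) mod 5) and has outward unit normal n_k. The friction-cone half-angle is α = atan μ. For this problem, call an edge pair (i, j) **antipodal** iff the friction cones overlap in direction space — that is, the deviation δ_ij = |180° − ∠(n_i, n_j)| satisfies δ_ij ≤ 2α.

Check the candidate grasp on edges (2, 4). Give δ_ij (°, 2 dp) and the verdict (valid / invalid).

α = atan 0.35 = 19.29°;  2α = 38.58°
edge 2: e_2 = (-0.20, +1.62);  n_2 = (+0.9925, +0.1225)
edge 4: e_4 = (+0.61, -1.88);  n_4 = (-0.9512, -0.3086)
∠(n_2, n_4) = 169.06°
δ = |180° − 169.06°| = 10.94°
10.94° ≤ 2α = 38.58°  →  valid

δ = 10.94°, valid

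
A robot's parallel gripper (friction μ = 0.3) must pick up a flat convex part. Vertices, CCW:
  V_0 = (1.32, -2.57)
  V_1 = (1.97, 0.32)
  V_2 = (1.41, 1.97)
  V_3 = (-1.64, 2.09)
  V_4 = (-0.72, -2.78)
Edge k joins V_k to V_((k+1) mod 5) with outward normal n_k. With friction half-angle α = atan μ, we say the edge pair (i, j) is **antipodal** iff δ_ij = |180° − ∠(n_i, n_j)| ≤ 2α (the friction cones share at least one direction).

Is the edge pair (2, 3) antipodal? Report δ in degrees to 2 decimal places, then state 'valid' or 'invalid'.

δ = 77.05°, invalid

α = atan 0.3 = 16.70°;  2α = 33.40°
edge 2: e_2 = (-3.05, +0.12);  n_2 = (+0.0393, +0.9992)
edge 3: e_3 = (+0.92, -4.87);  n_3 = (-0.9826, -0.1856)
∠(n_2, n_3) = 102.95°
δ = |180° − 102.95°| = 77.05°
77.05° > 2α = 33.40°  →  invalid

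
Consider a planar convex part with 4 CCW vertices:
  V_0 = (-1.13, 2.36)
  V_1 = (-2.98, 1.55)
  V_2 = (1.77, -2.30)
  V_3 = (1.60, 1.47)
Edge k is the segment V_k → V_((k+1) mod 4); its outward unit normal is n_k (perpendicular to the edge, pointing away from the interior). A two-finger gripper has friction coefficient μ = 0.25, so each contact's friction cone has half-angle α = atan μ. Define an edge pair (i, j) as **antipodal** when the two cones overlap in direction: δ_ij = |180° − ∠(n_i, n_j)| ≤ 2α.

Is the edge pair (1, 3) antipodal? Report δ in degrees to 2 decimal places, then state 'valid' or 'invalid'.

δ = 20.97°, valid

α = atan 0.25 = 14.04°;  2α = 28.07°
edge 1: e_1 = (+4.75, -3.85);  n_1 = (-0.6297, -0.7769)
edge 3: e_3 = (-2.73, +0.89);  n_3 = (+0.3100, +0.9508)
∠(n_1, n_3) = 159.03°
δ = |180° − 159.03°| = 20.97°
20.97° ≤ 2α = 28.07°  →  valid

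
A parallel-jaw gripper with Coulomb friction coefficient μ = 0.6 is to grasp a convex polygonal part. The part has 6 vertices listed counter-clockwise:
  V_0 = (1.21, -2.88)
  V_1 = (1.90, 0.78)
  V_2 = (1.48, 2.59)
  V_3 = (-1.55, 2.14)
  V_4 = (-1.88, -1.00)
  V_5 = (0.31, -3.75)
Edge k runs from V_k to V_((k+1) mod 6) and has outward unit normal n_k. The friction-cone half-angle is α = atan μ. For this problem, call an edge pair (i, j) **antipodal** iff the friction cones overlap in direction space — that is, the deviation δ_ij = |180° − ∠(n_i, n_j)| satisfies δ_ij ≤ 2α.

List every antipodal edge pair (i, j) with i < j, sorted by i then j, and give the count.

count = 7; pairs: (0,3), (0,4), (1,3), (1,4), (2,4), (2,5), (3,5)

α = atan 0.6 = 30.96°;  2α = 61.93°
n_0 = (+0.9827, -0.1853)
n_1 = (+0.9741, +0.2260)
n_2 = (-0.1469, +0.9892)
n_3 = (-0.9945, +0.1045)
n_4 = (-0.7823, -0.6230)
n_5 = (+0.6950, -0.7190)
  (0,1): δ = 156.26°  ·
  (0,2): δ = 70.88°  ·
  (0,3): δ = 4.68°  ✓
  (0,4): δ = 49.21°  ✓
  (0,5): δ = 144.71°  ·
  (1,2): δ = 94.62°  ·
  (1,3): δ = 19.06°  ✓
  (1,4): δ = 25.47°  ✓
  (1,5): δ = 120.97°  ·
  (2,3): δ = 104.45°  ·
  (2,4): δ = 59.91°  ✓
  (2,5): δ = 35.58°  ✓
  (3,4): δ = 135.47°  ·
  (3,5): δ = 39.97°  ✓
  (4,5): δ = 84.50°  ·
antipodal pairs: 7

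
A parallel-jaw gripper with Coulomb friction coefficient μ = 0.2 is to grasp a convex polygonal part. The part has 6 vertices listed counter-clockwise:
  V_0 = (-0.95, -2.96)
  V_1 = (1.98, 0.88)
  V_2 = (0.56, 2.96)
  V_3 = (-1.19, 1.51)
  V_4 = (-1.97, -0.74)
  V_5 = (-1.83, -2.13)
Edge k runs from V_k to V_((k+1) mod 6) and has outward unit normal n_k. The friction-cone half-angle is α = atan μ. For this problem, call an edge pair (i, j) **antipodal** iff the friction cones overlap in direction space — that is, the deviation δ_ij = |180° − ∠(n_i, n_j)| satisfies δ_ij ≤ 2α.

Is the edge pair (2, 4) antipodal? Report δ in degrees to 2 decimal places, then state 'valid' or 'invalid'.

δ = 123.89°, invalid

α = atan 0.2 = 11.31°;  2α = 22.62°
edge 2: e_2 = (-1.75, -1.45);  n_2 = (-0.6380, +0.7700)
edge 4: e_4 = (+0.14, -1.39);  n_4 = (-0.9950, -0.1002)
∠(n_2, n_4) = 56.11°
δ = |180° − 56.11°| = 123.89°
123.89° > 2α = 22.62°  →  invalid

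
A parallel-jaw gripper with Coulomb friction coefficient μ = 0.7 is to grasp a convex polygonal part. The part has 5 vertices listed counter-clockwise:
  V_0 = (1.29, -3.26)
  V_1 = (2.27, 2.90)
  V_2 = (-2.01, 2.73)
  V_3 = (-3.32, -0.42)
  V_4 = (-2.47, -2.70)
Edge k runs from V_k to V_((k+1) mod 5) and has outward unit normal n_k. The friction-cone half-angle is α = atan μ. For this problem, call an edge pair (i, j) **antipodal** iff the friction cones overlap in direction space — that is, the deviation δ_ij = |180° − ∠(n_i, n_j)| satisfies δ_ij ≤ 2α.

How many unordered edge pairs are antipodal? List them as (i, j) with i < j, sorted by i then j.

count = 3; pairs: (0,2), (0,3), (1,4)

α = atan 0.7 = 34.99°;  2α = 69.98°
n_0 = (+0.9876, -0.1571)
n_1 = (-0.0397, +0.9992)
n_2 = (-0.9233, +0.3840)
n_3 = (-0.9370, -0.3493)
n_4 = (-0.1473, -0.9891)
  (0,1): δ = 78.69°  ·
  (0,2): δ = 13.54°  ✓
  (0,3): δ = 29.49°  ✓
  (0,4): δ = 90.57°  ·
  (1,2): δ = 114.86°  ·
  (1,3): δ = 71.83°  ·
  (1,4): δ = 10.75°  ✓
  (2,3): δ = 136.97°  ·
  (2,4): δ = 75.89°  ·
  (3,4): δ = 118.92°  ·
antipodal pairs: 3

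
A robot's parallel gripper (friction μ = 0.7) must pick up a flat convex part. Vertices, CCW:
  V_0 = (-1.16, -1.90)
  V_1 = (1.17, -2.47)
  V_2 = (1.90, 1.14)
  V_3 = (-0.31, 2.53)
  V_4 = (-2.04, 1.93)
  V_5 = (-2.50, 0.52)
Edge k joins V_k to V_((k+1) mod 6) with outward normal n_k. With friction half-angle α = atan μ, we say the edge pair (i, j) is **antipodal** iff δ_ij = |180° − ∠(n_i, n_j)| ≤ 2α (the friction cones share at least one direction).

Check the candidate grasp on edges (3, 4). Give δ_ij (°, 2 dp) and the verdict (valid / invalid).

δ = 127.20°, invalid

α = atan 0.7 = 34.99°;  2α = 69.98°
edge 3: e_3 = (-1.73, -0.60);  n_3 = (-0.3277, +0.9448)
edge 4: e_4 = (-0.46, -1.41);  n_4 = (-0.9507, +0.3102)
∠(n_3, n_4) = 52.80°
δ = |180° − 52.80°| = 127.20°
127.20° > 2α = 69.98°  →  invalid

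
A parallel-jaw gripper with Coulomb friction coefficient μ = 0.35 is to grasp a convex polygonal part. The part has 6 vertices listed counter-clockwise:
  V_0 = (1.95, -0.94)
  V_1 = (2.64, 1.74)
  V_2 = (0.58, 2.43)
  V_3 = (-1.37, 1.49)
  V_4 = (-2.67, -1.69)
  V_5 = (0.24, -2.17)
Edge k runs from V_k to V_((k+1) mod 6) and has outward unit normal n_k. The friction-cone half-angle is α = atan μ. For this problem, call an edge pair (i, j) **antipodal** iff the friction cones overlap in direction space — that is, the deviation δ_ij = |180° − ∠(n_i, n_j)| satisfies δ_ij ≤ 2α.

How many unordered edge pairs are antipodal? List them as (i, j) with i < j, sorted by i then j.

α = atan 0.35 = 19.29°;  2α = 38.58°
n_0 = (+0.9684, -0.2493)
n_1 = (+0.3176, +0.9482)
n_2 = (-0.4342, +0.9008)
n_3 = (-0.9256, +0.3784)
n_4 = (-0.1627, -0.9867)
n_5 = (+0.5839, -0.8118)
  (0,1): δ = 94.08°  ·
  (0,2): δ = 49.83°  ·
  (0,3): δ = 7.80°  ✓
  (0,4): δ = 95.07°  ·
  (0,5): δ = 140.17°  ·
  (1,2): δ = 135.75°  ·
  (1,3): δ = 93.72°  ·
  (1,4): δ = 9.15°  ✓
  (1,5): δ = 54.25°  ·
  (2,3): δ = 137.97°  ·
  (2,4): δ = 35.10°  ✓
  (2,5): δ = 9.99°  ✓
  (3,4): δ = 77.13°  ·
  (3,5): δ = 32.04°  ✓
  (4,5): δ = 134.91°  ·
antipodal pairs: 5

count = 5; pairs: (0,3), (1,4), (2,4), (2,5), (3,5)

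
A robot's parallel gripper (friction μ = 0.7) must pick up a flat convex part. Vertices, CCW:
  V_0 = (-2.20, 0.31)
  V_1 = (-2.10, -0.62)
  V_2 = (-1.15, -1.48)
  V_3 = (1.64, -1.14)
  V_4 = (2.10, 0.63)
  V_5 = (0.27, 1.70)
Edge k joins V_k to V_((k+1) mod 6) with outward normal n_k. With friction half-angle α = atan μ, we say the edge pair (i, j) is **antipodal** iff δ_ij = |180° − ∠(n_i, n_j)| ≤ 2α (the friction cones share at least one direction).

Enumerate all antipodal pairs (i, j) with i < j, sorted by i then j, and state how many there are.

count = 7; pairs: (0,3), (0,4), (1,3), (1,4), (2,4), (2,5), (3,5)

α = atan 0.7 = 34.99°;  2α = 69.98°
n_0 = (-0.9943, -0.1069)
n_1 = (-0.6711, -0.7414)
n_2 = (+0.1210, -0.9927)
n_3 = (+0.9678, -0.2515)
n_4 = (+0.5048, +0.8633)
n_5 = (-0.4904, +0.8715)
  (0,1): δ = 138.29°  ·
  (0,2): δ = 89.19°  ·
  (0,3): δ = 20.71°  ✓
  (0,4): δ = 53.55°  ✓
  (0,5): δ = 113.23°  ·
  (1,2): δ = 130.90°  ·
  (1,3): δ = 62.41°  ✓
  (1,4): δ = 11.84°  ✓
  (1,5): δ = 71.52°  ·
  (2,3): δ = 111.52°  ·
  (2,4): δ = 37.26°  ✓
  (2,5): δ = 22.42°  ✓
  (3,4): δ = 105.75°  ·
  (3,5): δ = 46.06°  ✓
  (4,5): δ = 120.32°  ·
antipodal pairs: 7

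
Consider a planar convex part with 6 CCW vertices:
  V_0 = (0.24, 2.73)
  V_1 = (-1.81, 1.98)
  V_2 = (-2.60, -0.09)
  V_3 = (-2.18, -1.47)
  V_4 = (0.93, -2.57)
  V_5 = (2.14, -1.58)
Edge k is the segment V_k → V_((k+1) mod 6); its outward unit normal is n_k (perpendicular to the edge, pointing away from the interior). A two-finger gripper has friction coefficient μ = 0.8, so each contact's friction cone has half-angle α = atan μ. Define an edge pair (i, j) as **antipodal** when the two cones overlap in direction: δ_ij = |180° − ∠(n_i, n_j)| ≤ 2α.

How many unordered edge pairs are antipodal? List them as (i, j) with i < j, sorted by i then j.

count = 7; pairs: (0,3), (0,4), (1,4), (1,5), (2,4), (2,5), (3,5)

α = atan 0.8 = 38.66°;  2α = 77.32°
n_0 = (-0.3436, +0.9391)
n_1 = (-0.9343, +0.3566)
n_2 = (-0.9567, -0.2912)
n_3 = (-0.3335, -0.9428)
n_4 = (+0.6332, -0.7740)
n_5 = (+0.9150, +0.4034)
  (0,1): δ = 130.98°  ·
  (0,2): δ = 93.17°  ·
  (0,3): δ = 39.57°  ✓
  (0,4): δ = 19.19°  ✓
  (0,5): δ = 93.69°  ·
  (1,2): δ = 142.18°  ·
  (1,3): δ = 88.59°  ·
  (1,4): δ = 29.82°  ✓
  (1,5): δ = 44.68°  ✓
  (2,3): δ = 126.41°  ·
  (2,4): δ = 67.64°  ✓
  (2,5): δ = 6.86°  ✓
  (3,4): δ = 121.23°  ·
  (3,5): δ = 46.73°  ✓
  (4,5): δ = 105.50°  ·
antipodal pairs: 7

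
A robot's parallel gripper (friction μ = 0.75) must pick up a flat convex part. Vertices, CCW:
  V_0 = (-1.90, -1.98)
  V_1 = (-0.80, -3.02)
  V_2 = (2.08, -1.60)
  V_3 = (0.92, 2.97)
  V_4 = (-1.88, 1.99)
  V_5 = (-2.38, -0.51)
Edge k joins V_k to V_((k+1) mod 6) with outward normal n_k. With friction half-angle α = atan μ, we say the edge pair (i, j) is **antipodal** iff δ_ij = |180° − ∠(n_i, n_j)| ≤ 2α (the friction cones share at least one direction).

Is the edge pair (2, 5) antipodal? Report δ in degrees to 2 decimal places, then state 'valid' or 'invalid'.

α = atan 0.75 = 36.87°;  2α = 73.74°
edge 2: e_2 = (-1.16, +4.57);  n_2 = (+0.9693, +0.2460)
edge 5: e_5 = (+0.48, -1.47);  n_5 = (-0.9506, -0.3104)
∠(n_2, n_5) = 176.16°
δ = |180° − 176.16°| = 3.84°
3.84° ≤ 2α = 73.74°  →  valid

δ = 3.84°, valid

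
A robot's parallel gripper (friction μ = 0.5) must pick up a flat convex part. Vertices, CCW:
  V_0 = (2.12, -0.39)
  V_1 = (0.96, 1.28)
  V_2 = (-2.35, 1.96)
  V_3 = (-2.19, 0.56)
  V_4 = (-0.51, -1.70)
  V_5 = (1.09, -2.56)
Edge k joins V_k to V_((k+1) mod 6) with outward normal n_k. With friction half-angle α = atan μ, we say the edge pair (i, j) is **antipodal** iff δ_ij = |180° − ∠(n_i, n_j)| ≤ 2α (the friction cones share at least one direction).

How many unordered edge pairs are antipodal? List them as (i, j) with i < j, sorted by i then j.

count = 6; pairs: (0,2), (0,3), (0,4), (1,3), (1,4), (2,5)

α = atan 0.5 = 26.57°;  2α = 53.13°
n_0 = (+0.8213, +0.5705)
n_1 = (+0.2012, +0.9795)
n_2 = (-0.9935, -0.1135)
n_3 = (-0.8025, -0.5966)
n_4 = (-0.4734, -0.8808)
n_5 = (+0.9034, -0.4288)
  (0,1): δ = 136.39°  ·
  (0,2): δ = 28.26°  ✓
  (0,3): δ = 1.84°  ✓
  (0,4): δ = 26.96°  ✓
  (0,5): δ = 119.82°  ·
  (1,2): δ = 71.87°  ·
  (1,3): δ = 41.77°  ✓
  (1,4): δ = 16.65°  ✓
  (1,5): δ = 76.22°  ·
  (2,3): δ = 149.89°  ·
  (2,4): δ = 124.78°  ·
  (2,5): δ = 31.91°  ✓
  (3,4): δ = 154.88°  ·
  (3,5): δ = 62.02°  ·
  (4,5): δ = 87.13°  ·
antipodal pairs: 6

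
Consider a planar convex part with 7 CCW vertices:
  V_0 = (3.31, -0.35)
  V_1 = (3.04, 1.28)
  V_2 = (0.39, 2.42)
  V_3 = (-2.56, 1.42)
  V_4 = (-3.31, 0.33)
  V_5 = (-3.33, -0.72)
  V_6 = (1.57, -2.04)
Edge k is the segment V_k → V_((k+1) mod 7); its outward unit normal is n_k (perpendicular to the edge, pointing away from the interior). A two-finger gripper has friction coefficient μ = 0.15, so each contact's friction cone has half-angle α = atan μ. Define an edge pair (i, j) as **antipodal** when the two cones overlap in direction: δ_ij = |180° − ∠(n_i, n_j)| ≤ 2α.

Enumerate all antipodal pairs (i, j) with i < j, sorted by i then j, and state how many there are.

count = 3; pairs: (0,4), (1,5), (3,6)

α = atan 0.15 = 8.53°;  2α = 17.06°
n_0 = (+0.9866, +0.1634)
n_1 = (+0.3952, +0.9186)
n_2 = (-0.3210, +0.9471)
n_3 = (-0.8238, +0.5668)
n_4 = (-0.9998, +0.0190)
n_5 = (-0.2601, -0.9656)
n_6 = (+0.6967, -0.7173)
  (0,1): δ = 122.68°  ·
  (0,2): δ = 80.68°  ·
  (0,3): δ = 43.94°  ·
  (0,4): δ = 10.50°  ✓
  (0,5): δ = 65.52°  ·
  (0,6): δ = 124.76°  ·
  (1,2): δ = 138.00°  ·
  (1,3): δ = 101.25°  ·
  (1,4): δ = 67.81°  ·
  (1,5): δ = 8.20°  ✓
  (1,6): δ = 67.44°  ·
  (2,3): δ = 143.26°  ·
  (2,4): δ = 109.82°  ·
  (2,5): δ = 33.80°  ·
  (2,6): δ = 25.44°  ·
  (3,4): δ = 146.56°  ·
  (3,5): δ = 70.55°  ·
  (3,6): δ = 11.30°  ✓
  (4,5): δ = 103.99°  ·
  (4,6): δ = 44.74°  ·
  (5,6): δ = 120.76°  ·
antipodal pairs: 3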